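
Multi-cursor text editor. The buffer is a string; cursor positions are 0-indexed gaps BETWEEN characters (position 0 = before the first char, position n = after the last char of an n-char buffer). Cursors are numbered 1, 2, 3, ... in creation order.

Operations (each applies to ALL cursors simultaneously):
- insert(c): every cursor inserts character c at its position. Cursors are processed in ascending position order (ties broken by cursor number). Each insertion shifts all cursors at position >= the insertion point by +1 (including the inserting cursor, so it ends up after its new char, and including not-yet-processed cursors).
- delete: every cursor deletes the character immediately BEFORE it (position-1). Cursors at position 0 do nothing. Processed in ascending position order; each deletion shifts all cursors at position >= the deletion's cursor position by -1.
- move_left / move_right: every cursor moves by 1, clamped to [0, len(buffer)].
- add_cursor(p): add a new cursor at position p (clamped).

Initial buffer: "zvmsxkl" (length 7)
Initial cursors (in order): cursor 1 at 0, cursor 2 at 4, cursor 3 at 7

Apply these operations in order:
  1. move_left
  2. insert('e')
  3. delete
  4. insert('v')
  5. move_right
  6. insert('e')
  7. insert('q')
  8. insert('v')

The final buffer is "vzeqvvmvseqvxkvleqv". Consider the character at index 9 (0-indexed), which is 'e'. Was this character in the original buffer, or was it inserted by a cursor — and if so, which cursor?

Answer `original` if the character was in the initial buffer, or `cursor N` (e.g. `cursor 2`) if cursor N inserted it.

After op 1 (move_left): buffer="zvmsxkl" (len 7), cursors c1@0 c2@3 c3@6, authorship .......
After op 2 (insert('e')): buffer="ezvmesxkel" (len 10), cursors c1@1 c2@5 c3@9, authorship 1...2...3.
After op 3 (delete): buffer="zvmsxkl" (len 7), cursors c1@0 c2@3 c3@6, authorship .......
After op 4 (insert('v')): buffer="vzvmvsxkvl" (len 10), cursors c1@1 c2@5 c3@9, authorship 1...2...3.
After op 5 (move_right): buffer="vzvmvsxkvl" (len 10), cursors c1@2 c2@6 c3@10, authorship 1...2...3.
After op 6 (insert('e')): buffer="vzevmvsexkvle" (len 13), cursors c1@3 c2@8 c3@13, authorship 1.1..2.2..3.3
After op 7 (insert('q')): buffer="vzeqvmvseqxkvleq" (len 16), cursors c1@4 c2@10 c3@16, authorship 1.11..2.22..3.33
After op 8 (insert('v')): buffer="vzeqvvmvseqvxkvleqv" (len 19), cursors c1@5 c2@12 c3@19, authorship 1.111..2.222..3.333
Authorship (.=original, N=cursor N): 1 . 1 1 1 . . 2 . 2 2 2 . . 3 . 3 3 3
Index 9: author = 2

Answer: cursor 2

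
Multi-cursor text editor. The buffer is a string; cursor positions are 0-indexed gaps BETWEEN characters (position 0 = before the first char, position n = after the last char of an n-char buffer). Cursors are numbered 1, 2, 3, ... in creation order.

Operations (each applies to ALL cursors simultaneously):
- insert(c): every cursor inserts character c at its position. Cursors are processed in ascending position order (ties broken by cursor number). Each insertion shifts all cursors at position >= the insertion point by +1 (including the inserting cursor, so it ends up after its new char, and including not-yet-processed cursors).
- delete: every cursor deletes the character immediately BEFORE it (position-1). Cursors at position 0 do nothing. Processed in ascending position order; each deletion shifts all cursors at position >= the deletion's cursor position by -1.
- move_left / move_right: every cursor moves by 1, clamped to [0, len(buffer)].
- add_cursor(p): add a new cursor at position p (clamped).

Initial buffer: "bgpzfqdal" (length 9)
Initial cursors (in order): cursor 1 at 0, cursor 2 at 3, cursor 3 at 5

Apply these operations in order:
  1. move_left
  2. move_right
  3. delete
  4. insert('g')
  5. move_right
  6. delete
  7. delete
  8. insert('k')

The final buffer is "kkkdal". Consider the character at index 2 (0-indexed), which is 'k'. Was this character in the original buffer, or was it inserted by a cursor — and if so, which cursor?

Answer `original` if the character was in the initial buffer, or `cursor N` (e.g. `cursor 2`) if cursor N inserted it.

Answer: cursor 3

Derivation:
After op 1 (move_left): buffer="bgpzfqdal" (len 9), cursors c1@0 c2@2 c3@4, authorship .........
After op 2 (move_right): buffer="bgpzfqdal" (len 9), cursors c1@1 c2@3 c3@5, authorship .........
After op 3 (delete): buffer="gzqdal" (len 6), cursors c1@0 c2@1 c3@2, authorship ......
After op 4 (insert('g')): buffer="gggzgqdal" (len 9), cursors c1@1 c2@3 c3@5, authorship 1.2.3....
After op 5 (move_right): buffer="gggzgqdal" (len 9), cursors c1@2 c2@4 c3@6, authorship 1.2.3....
After op 6 (delete): buffer="gggdal" (len 6), cursors c1@1 c2@2 c3@3, authorship 123...
After op 7 (delete): buffer="dal" (len 3), cursors c1@0 c2@0 c3@0, authorship ...
After op 8 (insert('k')): buffer="kkkdal" (len 6), cursors c1@3 c2@3 c3@3, authorship 123...
Authorship (.=original, N=cursor N): 1 2 3 . . .
Index 2: author = 3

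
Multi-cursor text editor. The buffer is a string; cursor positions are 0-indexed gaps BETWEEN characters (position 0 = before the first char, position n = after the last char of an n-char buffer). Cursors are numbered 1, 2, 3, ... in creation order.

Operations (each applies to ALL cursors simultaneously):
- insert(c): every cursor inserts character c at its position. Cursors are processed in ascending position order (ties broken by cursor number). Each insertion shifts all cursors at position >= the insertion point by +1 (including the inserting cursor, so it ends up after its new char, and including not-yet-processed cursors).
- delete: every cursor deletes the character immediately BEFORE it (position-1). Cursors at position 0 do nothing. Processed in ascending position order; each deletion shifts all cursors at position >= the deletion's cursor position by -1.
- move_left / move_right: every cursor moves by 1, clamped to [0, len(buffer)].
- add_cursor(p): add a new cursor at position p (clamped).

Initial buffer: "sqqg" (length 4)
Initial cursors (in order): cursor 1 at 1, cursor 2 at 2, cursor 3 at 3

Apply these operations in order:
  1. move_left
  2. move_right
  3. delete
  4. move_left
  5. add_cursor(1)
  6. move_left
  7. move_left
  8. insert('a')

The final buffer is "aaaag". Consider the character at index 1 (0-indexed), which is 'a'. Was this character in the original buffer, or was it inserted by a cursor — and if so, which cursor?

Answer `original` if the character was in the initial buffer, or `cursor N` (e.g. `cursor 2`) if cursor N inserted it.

After op 1 (move_left): buffer="sqqg" (len 4), cursors c1@0 c2@1 c3@2, authorship ....
After op 2 (move_right): buffer="sqqg" (len 4), cursors c1@1 c2@2 c3@3, authorship ....
After op 3 (delete): buffer="g" (len 1), cursors c1@0 c2@0 c3@0, authorship .
After op 4 (move_left): buffer="g" (len 1), cursors c1@0 c2@0 c3@0, authorship .
After op 5 (add_cursor(1)): buffer="g" (len 1), cursors c1@0 c2@0 c3@0 c4@1, authorship .
After op 6 (move_left): buffer="g" (len 1), cursors c1@0 c2@0 c3@0 c4@0, authorship .
After op 7 (move_left): buffer="g" (len 1), cursors c1@0 c2@0 c3@0 c4@0, authorship .
After op 8 (insert('a')): buffer="aaaag" (len 5), cursors c1@4 c2@4 c3@4 c4@4, authorship 1234.
Authorship (.=original, N=cursor N): 1 2 3 4 .
Index 1: author = 2

Answer: cursor 2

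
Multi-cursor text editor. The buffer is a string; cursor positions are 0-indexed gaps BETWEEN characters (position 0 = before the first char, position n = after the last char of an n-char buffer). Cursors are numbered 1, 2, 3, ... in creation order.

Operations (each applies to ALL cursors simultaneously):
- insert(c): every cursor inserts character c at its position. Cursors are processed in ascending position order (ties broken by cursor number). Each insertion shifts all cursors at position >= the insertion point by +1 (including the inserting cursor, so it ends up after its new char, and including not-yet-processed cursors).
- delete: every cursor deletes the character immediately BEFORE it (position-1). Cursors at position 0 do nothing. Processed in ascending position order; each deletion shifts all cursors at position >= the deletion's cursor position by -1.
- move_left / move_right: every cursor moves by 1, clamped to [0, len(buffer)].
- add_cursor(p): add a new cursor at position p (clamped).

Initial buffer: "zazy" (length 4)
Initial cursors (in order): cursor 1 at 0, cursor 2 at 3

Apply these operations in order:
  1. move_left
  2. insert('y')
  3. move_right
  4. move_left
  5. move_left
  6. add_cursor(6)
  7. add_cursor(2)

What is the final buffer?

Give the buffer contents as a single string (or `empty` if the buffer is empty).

Answer: yzayzy

Derivation:
After op 1 (move_left): buffer="zazy" (len 4), cursors c1@0 c2@2, authorship ....
After op 2 (insert('y')): buffer="yzayzy" (len 6), cursors c1@1 c2@4, authorship 1..2..
After op 3 (move_right): buffer="yzayzy" (len 6), cursors c1@2 c2@5, authorship 1..2..
After op 4 (move_left): buffer="yzayzy" (len 6), cursors c1@1 c2@4, authorship 1..2..
After op 5 (move_left): buffer="yzayzy" (len 6), cursors c1@0 c2@3, authorship 1..2..
After op 6 (add_cursor(6)): buffer="yzayzy" (len 6), cursors c1@0 c2@3 c3@6, authorship 1..2..
After op 7 (add_cursor(2)): buffer="yzayzy" (len 6), cursors c1@0 c4@2 c2@3 c3@6, authorship 1..2..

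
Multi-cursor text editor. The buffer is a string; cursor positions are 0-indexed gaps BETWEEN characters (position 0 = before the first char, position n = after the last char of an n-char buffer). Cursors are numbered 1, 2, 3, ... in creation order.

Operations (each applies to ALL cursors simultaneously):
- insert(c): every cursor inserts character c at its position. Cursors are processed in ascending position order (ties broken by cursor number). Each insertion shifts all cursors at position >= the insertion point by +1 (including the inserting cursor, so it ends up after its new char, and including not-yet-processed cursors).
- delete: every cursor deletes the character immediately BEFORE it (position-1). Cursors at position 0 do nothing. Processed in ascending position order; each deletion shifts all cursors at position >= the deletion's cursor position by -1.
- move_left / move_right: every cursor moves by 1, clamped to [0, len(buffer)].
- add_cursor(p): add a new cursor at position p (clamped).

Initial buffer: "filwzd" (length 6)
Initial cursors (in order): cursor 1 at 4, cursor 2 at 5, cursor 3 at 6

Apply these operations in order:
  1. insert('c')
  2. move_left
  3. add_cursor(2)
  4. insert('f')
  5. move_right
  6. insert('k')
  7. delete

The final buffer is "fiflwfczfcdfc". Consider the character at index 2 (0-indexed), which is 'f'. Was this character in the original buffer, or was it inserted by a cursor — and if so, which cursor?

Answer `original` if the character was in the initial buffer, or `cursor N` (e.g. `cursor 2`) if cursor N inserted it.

After op 1 (insert('c')): buffer="filwczcdc" (len 9), cursors c1@5 c2@7 c3@9, authorship ....1.2.3
After op 2 (move_left): buffer="filwczcdc" (len 9), cursors c1@4 c2@6 c3@8, authorship ....1.2.3
After op 3 (add_cursor(2)): buffer="filwczcdc" (len 9), cursors c4@2 c1@4 c2@6 c3@8, authorship ....1.2.3
After op 4 (insert('f')): buffer="fiflwfczfcdfc" (len 13), cursors c4@3 c1@6 c2@9 c3@12, authorship ..4..11.22.33
After op 5 (move_right): buffer="fiflwfczfcdfc" (len 13), cursors c4@4 c1@7 c2@10 c3@13, authorship ..4..11.22.33
After op 6 (insert('k')): buffer="fiflkwfckzfckdfck" (len 17), cursors c4@5 c1@9 c2@13 c3@17, authorship ..4.4.111.222.333
After op 7 (delete): buffer="fiflwfczfcdfc" (len 13), cursors c4@4 c1@7 c2@10 c3@13, authorship ..4..11.22.33
Authorship (.=original, N=cursor N): . . 4 . . 1 1 . 2 2 . 3 3
Index 2: author = 4

Answer: cursor 4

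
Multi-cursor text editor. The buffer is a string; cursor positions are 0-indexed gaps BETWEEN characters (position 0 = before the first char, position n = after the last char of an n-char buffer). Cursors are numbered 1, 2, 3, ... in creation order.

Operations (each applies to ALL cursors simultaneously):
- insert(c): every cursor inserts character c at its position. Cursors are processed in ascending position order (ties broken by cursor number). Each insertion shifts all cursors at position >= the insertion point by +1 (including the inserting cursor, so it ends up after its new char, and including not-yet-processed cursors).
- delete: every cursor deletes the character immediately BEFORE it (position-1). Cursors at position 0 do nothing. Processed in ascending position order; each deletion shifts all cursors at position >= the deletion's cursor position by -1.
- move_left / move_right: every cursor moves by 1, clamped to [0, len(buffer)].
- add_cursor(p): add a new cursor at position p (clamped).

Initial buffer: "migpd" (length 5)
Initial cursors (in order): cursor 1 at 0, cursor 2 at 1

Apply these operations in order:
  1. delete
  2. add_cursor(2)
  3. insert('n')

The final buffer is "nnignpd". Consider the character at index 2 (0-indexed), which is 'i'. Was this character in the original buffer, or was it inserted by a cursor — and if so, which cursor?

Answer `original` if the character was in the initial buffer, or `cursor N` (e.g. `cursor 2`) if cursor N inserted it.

Answer: original

Derivation:
After op 1 (delete): buffer="igpd" (len 4), cursors c1@0 c2@0, authorship ....
After op 2 (add_cursor(2)): buffer="igpd" (len 4), cursors c1@0 c2@0 c3@2, authorship ....
After op 3 (insert('n')): buffer="nnignpd" (len 7), cursors c1@2 c2@2 c3@5, authorship 12..3..
Authorship (.=original, N=cursor N): 1 2 . . 3 . .
Index 2: author = original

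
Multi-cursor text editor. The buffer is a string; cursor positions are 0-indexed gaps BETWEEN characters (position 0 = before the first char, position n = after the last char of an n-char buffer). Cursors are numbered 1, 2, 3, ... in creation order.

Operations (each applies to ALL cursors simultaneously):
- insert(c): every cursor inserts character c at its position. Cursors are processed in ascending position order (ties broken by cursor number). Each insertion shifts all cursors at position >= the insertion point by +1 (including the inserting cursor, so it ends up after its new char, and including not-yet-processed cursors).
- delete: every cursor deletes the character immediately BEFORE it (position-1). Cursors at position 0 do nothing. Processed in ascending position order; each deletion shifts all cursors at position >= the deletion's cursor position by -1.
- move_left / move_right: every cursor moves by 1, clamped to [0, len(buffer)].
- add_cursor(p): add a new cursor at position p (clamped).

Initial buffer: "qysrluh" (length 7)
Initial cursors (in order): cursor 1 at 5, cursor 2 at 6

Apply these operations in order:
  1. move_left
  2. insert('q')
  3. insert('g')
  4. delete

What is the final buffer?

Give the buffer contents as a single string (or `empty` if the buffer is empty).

After op 1 (move_left): buffer="qysrluh" (len 7), cursors c1@4 c2@5, authorship .......
After op 2 (insert('q')): buffer="qysrqlquh" (len 9), cursors c1@5 c2@7, authorship ....1.2..
After op 3 (insert('g')): buffer="qysrqglqguh" (len 11), cursors c1@6 c2@9, authorship ....11.22..
After op 4 (delete): buffer="qysrqlquh" (len 9), cursors c1@5 c2@7, authorship ....1.2..

Answer: qysrqlquh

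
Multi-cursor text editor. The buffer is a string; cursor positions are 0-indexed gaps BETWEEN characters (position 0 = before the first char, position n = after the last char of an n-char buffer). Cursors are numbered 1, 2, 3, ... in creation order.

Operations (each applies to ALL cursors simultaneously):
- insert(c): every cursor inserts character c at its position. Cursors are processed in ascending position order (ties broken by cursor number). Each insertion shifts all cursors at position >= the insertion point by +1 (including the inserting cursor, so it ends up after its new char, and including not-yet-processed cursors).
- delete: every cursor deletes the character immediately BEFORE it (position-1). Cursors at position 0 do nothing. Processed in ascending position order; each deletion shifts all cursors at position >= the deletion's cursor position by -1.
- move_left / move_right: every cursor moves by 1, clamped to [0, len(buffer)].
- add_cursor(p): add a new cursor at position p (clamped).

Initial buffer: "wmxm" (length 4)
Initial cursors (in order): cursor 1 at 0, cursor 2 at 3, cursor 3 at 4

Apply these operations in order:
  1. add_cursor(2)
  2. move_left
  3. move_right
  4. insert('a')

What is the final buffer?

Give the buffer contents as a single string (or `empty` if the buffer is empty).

After op 1 (add_cursor(2)): buffer="wmxm" (len 4), cursors c1@0 c4@2 c2@3 c3@4, authorship ....
After op 2 (move_left): buffer="wmxm" (len 4), cursors c1@0 c4@1 c2@2 c3@3, authorship ....
After op 3 (move_right): buffer="wmxm" (len 4), cursors c1@1 c4@2 c2@3 c3@4, authorship ....
After op 4 (insert('a')): buffer="wamaxama" (len 8), cursors c1@2 c4@4 c2@6 c3@8, authorship .1.4.2.3

Answer: wamaxama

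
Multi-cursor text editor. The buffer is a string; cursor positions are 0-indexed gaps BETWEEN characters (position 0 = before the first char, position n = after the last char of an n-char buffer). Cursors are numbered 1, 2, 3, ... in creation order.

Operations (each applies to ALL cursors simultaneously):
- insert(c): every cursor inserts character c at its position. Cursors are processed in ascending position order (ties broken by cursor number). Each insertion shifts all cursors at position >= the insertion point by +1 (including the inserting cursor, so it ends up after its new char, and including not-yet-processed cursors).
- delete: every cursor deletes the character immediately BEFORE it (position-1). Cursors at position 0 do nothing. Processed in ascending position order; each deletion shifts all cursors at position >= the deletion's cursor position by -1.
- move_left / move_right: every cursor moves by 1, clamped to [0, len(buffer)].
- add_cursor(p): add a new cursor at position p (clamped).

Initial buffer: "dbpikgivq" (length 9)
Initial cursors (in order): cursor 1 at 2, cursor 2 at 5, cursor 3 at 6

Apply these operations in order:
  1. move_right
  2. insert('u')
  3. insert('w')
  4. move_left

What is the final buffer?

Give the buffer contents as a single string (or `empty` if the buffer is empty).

Answer: dbpuwikguwiuwvq

Derivation:
After op 1 (move_right): buffer="dbpikgivq" (len 9), cursors c1@3 c2@6 c3@7, authorship .........
After op 2 (insert('u')): buffer="dbpuikguiuvq" (len 12), cursors c1@4 c2@8 c3@10, authorship ...1...2.3..
After op 3 (insert('w')): buffer="dbpuwikguwiuwvq" (len 15), cursors c1@5 c2@10 c3@13, authorship ...11...22.33..
After op 4 (move_left): buffer="dbpuwikguwiuwvq" (len 15), cursors c1@4 c2@9 c3@12, authorship ...11...22.33..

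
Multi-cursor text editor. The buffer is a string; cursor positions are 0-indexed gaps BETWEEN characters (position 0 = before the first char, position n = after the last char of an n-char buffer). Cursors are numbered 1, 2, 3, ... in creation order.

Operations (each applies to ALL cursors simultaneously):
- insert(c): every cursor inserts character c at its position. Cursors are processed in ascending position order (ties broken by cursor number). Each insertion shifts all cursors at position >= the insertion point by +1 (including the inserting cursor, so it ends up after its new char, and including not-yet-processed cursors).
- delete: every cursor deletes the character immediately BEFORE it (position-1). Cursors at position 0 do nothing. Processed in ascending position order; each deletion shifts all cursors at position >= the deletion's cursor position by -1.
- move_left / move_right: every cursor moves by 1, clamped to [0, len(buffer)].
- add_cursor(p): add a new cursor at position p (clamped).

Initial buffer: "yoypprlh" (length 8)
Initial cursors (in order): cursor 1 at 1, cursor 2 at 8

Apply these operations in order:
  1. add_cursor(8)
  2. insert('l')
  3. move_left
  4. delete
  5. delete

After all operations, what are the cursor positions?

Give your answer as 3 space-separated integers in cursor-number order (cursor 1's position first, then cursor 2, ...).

Answer: 0 5 5

Derivation:
After op 1 (add_cursor(8)): buffer="yoypprlh" (len 8), cursors c1@1 c2@8 c3@8, authorship ........
After op 2 (insert('l')): buffer="yloypprlhll" (len 11), cursors c1@2 c2@11 c3@11, authorship .1.......23
After op 3 (move_left): buffer="yloypprlhll" (len 11), cursors c1@1 c2@10 c3@10, authorship .1.......23
After op 4 (delete): buffer="loypprll" (len 8), cursors c1@0 c2@7 c3@7, authorship 1......3
After op 5 (delete): buffer="loyppl" (len 6), cursors c1@0 c2@5 c3@5, authorship 1....3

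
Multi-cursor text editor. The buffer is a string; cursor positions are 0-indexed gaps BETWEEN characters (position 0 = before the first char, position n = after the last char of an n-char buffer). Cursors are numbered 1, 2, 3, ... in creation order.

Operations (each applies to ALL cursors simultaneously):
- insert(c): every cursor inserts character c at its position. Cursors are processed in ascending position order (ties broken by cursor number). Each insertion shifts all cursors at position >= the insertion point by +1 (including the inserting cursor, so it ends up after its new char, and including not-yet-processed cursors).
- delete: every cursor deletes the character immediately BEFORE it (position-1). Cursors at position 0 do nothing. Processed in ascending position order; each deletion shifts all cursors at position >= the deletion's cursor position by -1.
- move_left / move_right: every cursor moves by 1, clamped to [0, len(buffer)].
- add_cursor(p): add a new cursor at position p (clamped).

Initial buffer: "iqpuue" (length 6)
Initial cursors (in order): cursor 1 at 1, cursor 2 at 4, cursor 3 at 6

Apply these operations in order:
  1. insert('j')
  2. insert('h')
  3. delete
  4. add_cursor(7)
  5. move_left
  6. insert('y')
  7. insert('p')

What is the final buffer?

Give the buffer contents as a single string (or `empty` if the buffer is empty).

Answer: iypjqpuypjypueypj

Derivation:
After op 1 (insert('j')): buffer="ijqpujuej" (len 9), cursors c1@2 c2@6 c3@9, authorship .1...2..3
After op 2 (insert('h')): buffer="ijhqpujhuejh" (len 12), cursors c1@3 c2@8 c3@12, authorship .11...22..33
After op 3 (delete): buffer="ijqpujuej" (len 9), cursors c1@2 c2@6 c3@9, authorship .1...2..3
After op 4 (add_cursor(7)): buffer="ijqpujuej" (len 9), cursors c1@2 c2@6 c4@7 c3@9, authorship .1...2..3
After op 5 (move_left): buffer="ijqpujuej" (len 9), cursors c1@1 c2@5 c4@6 c3@8, authorship .1...2..3
After op 6 (insert('y')): buffer="iyjqpuyjyueyj" (len 13), cursors c1@2 c2@7 c4@9 c3@12, authorship .11...224..33
After op 7 (insert('p')): buffer="iypjqpuypjypueypj" (len 17), cursors c1@3 c2@9 c4@12 c3@16, authorship .111...22244..333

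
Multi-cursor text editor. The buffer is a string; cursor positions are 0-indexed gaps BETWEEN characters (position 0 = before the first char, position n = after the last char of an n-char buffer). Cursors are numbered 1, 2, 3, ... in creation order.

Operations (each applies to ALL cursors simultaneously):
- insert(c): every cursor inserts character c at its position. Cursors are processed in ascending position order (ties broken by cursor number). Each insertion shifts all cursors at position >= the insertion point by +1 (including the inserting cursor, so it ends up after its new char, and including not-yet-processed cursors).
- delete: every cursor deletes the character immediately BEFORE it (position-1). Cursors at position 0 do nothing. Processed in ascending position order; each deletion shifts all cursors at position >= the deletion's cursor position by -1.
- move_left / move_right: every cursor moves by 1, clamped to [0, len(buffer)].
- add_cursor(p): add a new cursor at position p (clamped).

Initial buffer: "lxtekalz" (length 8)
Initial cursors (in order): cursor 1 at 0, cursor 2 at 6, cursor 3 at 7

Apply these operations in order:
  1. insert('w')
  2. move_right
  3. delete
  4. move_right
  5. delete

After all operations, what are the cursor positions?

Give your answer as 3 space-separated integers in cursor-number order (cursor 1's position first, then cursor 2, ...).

After op 1 (insert('w')): buffer="wlxtekawlwz" (len 11), cursors c1@1 c2@8 c3@10, authorship 1......2.3.
After op 2 (move_right): buffer="wlxtekawlwz" (len 11), cursors c1@2 c2@9 c3@11, authorship 1......2.3.
After op 3 (delete): buffer="wxtekaww" (len 8), cursors c1@1 c2@7 c3@8, authorship 1.....23
After op 4 (move_right): buffer="wxtekaww" (len 8), cursors c1@2 c2@8 c3@8, authorship 1.....23
After op 5 (delete): buffer="wteka" (len 5), cursors c1@1 c2@5 c3@5, authorship 1....

Answer: 1 5 5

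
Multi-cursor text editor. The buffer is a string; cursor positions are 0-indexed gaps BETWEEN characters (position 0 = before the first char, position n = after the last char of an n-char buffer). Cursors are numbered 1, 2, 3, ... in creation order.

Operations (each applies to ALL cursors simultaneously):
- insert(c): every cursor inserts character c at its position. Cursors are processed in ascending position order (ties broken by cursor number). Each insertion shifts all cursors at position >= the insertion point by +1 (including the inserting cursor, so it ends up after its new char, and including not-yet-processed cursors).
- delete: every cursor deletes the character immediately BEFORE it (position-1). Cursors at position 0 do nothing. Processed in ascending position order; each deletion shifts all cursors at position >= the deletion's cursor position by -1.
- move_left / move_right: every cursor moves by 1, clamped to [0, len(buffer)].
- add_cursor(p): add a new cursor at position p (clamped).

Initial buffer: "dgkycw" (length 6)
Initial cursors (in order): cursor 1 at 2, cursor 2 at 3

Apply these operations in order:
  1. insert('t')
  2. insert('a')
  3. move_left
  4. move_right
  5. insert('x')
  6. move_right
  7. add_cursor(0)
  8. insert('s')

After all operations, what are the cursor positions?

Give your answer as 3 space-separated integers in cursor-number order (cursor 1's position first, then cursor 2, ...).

Answer: 8 13 1

Derivation:
After op 1 (insert('t')): buffer="dgtktycw" (len 8), cursors c1@3 c2@5, authorship ..1.2...
After op 2 (insert('a')): buffer="dgtaktaycw" (len 10), cursors c1@4 c2@7, authorship ..11.22...
After op 3 (move_left): buffer="dgtaktaycw" (len 10), cursors c1@3 c2@6, authorship ..11.22...
After op 4 (move_right): buffer="dgtaktaycw" (len 10), cursors c1@4 c2@7, authorship ..11.22...
After op 5 (insert('x')): buffer="dgtaxktaxycw" (len 12), cursors c1@5 c2@9, authorship ..111.222...
After op 6 (move_right): buffer="dgtaxktaxycw" (len 12), cursors c1@6 c2@10, authorship ..111.222...
After op 7 (add_cursor(0)): buffer="dgtaxktaxycw" (len 12), cursors c3@0 c1@6 c2@10, authorship ..111.222...
After op 8 (insert('s')): buffer="sdgtaxkstaxyscw" (len 15), cursors c3@1 c1@8 c2@13, authorship 3..111.1222.2..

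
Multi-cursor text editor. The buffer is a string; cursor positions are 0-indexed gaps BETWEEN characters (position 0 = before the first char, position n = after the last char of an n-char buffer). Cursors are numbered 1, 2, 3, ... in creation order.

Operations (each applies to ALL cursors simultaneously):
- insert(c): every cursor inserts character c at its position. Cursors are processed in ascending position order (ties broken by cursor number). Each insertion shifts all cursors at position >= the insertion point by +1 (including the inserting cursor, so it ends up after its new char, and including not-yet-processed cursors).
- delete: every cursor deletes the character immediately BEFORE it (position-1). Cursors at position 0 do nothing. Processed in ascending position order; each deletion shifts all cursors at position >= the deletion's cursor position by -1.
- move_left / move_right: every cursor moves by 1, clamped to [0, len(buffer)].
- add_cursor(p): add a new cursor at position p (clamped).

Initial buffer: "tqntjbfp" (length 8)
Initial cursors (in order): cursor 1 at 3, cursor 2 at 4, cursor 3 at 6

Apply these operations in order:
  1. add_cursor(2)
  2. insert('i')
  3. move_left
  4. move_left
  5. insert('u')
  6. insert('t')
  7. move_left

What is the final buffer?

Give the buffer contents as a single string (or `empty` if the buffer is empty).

Answer: tutqiutniuttijutbifp

Derivation:
After op 1 (add_cursor(2)): buffer="tqntjbfp" (len 8), cursors c4@2 c1@3 c2@4 c3@6, authorship ........
After op 2 (insert('i')): buffer="tqinitijbifp" (len 12), cursors c4@3 c1@5 c2@7 c3@10, authorship ..4.1.2..3..
After op 3 (move_left): buffer="tqinitijbifp" (len 12), cursors c4@2 c1@4 c2@6 c3@9, authorship ..4.1.2..3..
After op 4 (move_left): buffer="tqinitijbifp" (len 12), cursors c4@1 c1@3 c2@5 c3@8, authorship ..4.1.2..3..
After op 5 (insert('u')): buffer="tuqiuniutijubifp" (len 16), cursors c4@2 c1@5 c2@8 c3@12, authorship .4.41.12.2.3.3..
After op 6 (insert('t')): buffer="tutqiutniuttijutbifp" (len 20), cursors c4@3 c1@7 c2@11 c3@16, authorship .44.411.122.2.33.3..
After op 7 (move_left): buffer="tutqiutniuttijutbifp" (len 20), cursors c4@2 c1@6 c2@10 c3@15, authorship .44.411.122.2.33.3..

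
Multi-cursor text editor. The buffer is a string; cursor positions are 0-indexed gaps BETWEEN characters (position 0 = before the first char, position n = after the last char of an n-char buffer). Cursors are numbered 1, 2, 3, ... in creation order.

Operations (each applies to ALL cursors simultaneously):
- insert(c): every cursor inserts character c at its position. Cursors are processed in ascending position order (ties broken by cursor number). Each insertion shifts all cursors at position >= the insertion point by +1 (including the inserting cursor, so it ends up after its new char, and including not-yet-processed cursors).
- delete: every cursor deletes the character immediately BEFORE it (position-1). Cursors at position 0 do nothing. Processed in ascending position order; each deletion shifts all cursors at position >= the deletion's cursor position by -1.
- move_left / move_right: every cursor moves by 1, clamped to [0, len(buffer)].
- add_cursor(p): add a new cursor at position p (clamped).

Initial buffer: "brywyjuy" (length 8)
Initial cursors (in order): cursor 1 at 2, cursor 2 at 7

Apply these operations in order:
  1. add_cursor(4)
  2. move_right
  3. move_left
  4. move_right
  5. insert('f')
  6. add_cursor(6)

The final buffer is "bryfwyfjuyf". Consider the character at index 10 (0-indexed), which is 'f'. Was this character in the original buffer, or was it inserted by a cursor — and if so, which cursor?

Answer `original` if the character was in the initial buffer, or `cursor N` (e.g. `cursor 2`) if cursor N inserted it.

After op 1 (add_cursor(4)): buffer="brywyjuy" (len 8), cursors c1@2 c3@4 c2@7, authorship ........
After op 2 (move_right): buffer="brywyjuy" (len 8), cursors c1@3 c3@5 c2@8, authorship ........
After op 3 (move_left): buffer="brywyjuy" (len 8), cursors c1@2 c3@4 c2@7, authorship ........
After op 4 (move_right): buffer="brywyjuy" (len 8), cursors c1@3 c3@5 c2@8, authorship ........
After op 5 (insert('f')): buffer="bryfwyfjuyf" (len 11), cursors c1@4 c3@7 c2@11, authorship ...1..3...2
After op 6 (add_cursor(6)): buffer="bryfwyfjuyf" (len 11), cursors c1@4 c4@6 c3@7 c2@11, authorship ...1..3...2
Authorship (.=original, N=cursor N): . . . 1 . . 3 . . . 2
Index 10: author = 2

Answer: cursor 2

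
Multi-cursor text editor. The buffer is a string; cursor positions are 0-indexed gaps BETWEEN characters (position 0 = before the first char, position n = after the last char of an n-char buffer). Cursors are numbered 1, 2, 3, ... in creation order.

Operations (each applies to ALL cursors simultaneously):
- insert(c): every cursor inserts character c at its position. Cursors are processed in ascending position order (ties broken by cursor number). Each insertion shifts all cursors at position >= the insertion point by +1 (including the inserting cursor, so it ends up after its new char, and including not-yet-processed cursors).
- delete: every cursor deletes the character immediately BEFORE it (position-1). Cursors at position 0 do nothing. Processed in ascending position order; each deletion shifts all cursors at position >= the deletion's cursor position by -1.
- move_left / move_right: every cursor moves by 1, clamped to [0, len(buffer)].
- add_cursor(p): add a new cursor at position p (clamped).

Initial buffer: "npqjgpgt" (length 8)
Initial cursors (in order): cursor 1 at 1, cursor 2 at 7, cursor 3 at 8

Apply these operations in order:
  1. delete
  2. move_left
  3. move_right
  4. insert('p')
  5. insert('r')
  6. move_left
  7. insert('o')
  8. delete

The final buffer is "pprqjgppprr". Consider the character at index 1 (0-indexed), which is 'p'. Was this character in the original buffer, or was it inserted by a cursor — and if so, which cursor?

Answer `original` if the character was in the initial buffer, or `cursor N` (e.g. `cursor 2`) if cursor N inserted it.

After op 1 (delete): buffer="pqjgp" (len 5), cursors c1@0 c2@5 c3@5, authorship .....
After op 2 (move_left): buffer="pqjgp" (len 5), cursors c1@0 c2@4 c3@4, authorship .....
After op 3 (move_right): buffer="pqjgp" (len 5), cursors c1@1 c2@5 c3@5, authorship .....
After op 4 (insert('p')): buffer="ppqjgppp" (len 8), cursors c1@2 c2@8 c3@8, authorship .1....23
After op 5 (insert('r')): buffer="pprqjgppprr" (len 11), cursors c1@3 c2@11 c3@11, authorship .11....2323
After op 6 (move_left): buffer="pprqjgppprr" (len 11), cursors c1@2 c2@10 c3@10, authorship .11....2323
After op 7 (insert('o')): buffer="pporqjgppproor" (len 14), cursors c1@3 c2@13 c3@13, authorship .111....232233
After op 8 (delete): buffer="pprqjgppprr" (len 11), cursors c1@2 c2@10 c3@10, authorship .11....2323
Authorship (.=original, N=cursor N): . 1 1 . . . . 2 3 2 3
Index 1: author = 1

Answer: cursor 1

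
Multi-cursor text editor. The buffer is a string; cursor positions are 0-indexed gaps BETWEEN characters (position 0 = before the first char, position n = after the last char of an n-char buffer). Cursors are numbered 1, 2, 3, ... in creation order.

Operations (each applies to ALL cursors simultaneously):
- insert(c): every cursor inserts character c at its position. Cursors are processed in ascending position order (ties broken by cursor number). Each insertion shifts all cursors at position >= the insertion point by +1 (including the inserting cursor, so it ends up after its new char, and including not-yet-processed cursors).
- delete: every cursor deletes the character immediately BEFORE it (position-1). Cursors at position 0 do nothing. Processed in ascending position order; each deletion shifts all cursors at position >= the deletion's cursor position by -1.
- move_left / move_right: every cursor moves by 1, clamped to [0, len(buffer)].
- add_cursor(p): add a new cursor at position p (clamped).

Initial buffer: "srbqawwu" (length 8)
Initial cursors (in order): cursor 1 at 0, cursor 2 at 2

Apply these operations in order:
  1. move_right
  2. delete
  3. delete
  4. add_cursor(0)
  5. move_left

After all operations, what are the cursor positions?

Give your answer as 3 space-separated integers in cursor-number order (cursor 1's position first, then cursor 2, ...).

Answer: 0 0 0

Derivation:
After op 1 (move_right): buffer="srbqawwu" (len 8), cursors c1@1 c2@3, authorship ........
After op 2 (delete): buffer="rqawwu" (len 6), cursors c1@0 c2@1, authorship ......
After op 3 (delete): buffer="qawwu" (len 5), cursors c1@0 c2@0, authorship .....
After op 4 (add_cursor(0)): buffer="qawwu" (len 5), cursors c1@0 c2@0 c3@0, authorship .....
After op 5 (move_left): buffer="qawwu" (len 5), cursors c1@0 c2@0 c3@0, authorship .....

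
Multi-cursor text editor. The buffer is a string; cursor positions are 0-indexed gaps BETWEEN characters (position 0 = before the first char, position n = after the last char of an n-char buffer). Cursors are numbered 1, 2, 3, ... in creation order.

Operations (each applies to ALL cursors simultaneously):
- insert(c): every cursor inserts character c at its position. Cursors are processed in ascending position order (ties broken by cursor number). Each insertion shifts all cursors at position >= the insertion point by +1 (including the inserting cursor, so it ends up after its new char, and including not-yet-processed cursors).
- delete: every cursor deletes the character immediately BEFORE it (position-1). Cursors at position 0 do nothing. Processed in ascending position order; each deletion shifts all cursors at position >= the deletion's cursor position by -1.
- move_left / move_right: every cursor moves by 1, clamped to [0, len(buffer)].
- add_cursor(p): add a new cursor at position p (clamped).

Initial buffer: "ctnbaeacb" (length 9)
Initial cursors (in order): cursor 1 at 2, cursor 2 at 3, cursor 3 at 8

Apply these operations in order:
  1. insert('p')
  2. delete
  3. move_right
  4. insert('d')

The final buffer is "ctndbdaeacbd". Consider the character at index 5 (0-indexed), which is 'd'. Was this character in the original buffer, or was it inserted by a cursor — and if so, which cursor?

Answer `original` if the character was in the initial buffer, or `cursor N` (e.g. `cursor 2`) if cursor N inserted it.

After op 1 (insert('p')): buffer="ctpnpbaeacpb" (len 12), cursors c1@3 c2@5 c3@11, authorship ..1.2.....3.
After op 2 (delete): buffer="ctnbaeacb" (len 9), cursors c1@2 c2@3 c3@8, authorship .........
After op 3 (move_right): buffer="ctnbaeacb" (len 9), cursors c1@3 c2@4 c3@9, authorship .........
After op 4 (insert('d')): buffer="ctndbdaeacbd" (len 12), cursors c1@4 c2@6 c3@12, authorship ...1.2.....3
Authorship (.=original, N=cursor N): . . . 1 . 2 . . . . . 3
Index 5: author = 2

Answer: cursor 2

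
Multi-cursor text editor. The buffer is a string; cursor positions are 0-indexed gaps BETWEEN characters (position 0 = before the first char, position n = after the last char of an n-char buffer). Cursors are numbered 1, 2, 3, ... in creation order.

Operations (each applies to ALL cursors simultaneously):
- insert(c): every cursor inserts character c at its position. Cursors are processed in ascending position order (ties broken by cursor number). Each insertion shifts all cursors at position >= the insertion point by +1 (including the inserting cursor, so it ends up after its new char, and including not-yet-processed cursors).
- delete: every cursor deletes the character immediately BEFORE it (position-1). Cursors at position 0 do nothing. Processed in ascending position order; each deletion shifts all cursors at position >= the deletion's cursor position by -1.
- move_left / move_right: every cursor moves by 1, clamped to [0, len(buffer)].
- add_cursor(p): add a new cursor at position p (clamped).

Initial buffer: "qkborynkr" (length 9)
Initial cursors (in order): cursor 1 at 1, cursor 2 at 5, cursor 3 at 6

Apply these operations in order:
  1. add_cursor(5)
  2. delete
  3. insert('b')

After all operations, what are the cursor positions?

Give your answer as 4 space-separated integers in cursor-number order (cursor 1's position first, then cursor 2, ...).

After op 1 (add_cursor(5)): buffer="qkborynkr" (len 9), cursors c1@1 c2@5 c4@5 c3@6, authorship .........
After op 2 (delete): buffer="kbnkr" (len 5), cursors c1@0 c2@2 c3@2 c4@2, authorship .....
After op 3 (insert('b')): buffer="bkbbbbnkr" (len 9), cursors c1@1 c2@6 c3@6 c4@6, authorship 1..234...

Answer: 1 6 6 6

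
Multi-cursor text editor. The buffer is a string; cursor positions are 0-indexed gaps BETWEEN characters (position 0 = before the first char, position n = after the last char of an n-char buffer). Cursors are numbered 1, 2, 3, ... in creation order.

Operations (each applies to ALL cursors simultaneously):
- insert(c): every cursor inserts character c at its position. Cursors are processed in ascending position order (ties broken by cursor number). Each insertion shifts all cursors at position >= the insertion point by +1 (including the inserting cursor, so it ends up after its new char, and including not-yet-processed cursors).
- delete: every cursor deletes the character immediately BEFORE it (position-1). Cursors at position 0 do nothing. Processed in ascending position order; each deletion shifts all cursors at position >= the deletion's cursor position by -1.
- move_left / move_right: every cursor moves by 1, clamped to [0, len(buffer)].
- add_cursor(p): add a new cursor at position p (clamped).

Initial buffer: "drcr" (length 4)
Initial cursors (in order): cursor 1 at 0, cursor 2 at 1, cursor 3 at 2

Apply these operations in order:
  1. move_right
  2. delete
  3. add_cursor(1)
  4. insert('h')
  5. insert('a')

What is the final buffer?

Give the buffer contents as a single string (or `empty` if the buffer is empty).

After op 1 (move_right): buffer="drcr" (len 4), cursors c1@1 c2@2 c3@3, authorship ....
After op 2 (delete): buffer="r" (len 1), cursors c1@0 c2@0 c3@0, authorship .
After op 3 (add_cursor(1)): buffer="r" (len 1), cursors c1@0 c2@0 c3@0 c4@1, authorship .
After op 4 (insert('h')): buffer="hhhrh" (len 5), cursors c1@3 c2@3 c3@3 c4@5, authorship 123.4
After op 5 (insert('a')): buffer="hhhaaarha" (len 9), cursors c1@6 c2@6 c3@6 c4@9, authorship 123123.44

Answer: hhhaaarha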